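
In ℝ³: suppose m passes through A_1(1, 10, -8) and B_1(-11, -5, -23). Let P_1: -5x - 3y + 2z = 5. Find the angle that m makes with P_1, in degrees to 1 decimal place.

29.9

A direction vector for m is B_1 − A_1 = (-12, -15, -15).
sin θ = |n·v| / (|n||v|) = |75| / (√38 · √594) = 0.49920.
θ ≈ 29.9°.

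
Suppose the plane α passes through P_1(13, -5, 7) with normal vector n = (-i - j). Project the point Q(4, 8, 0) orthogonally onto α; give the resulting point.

α: n·r = n·P_1 gives -x - y = -8.
Foot = Q − λn with λ = (n·Q − d)/|n|² = (-12 − (-8))/2 = -2.
Foot = (4, 8, 0) − (-2)·(-1, -1, 0) = (2, 6, 0).

(2, 6, 0)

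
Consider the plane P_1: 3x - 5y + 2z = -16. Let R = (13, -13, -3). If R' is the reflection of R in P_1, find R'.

(-5, 17, -15)

λ = (n·R − d)/|n|² = (98 − (-16))/38 = 3.
Reflection = R − 2λn = (13, -13, -3) − 6·(3, -5, 2) = (-5, 17, -15).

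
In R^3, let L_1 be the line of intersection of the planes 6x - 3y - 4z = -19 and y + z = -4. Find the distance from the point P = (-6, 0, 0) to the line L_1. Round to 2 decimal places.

2.87

Direction of L_1: (6, -3, -4) × (0, 1, 1) = (1, -6, 6).
A point on L_1: solving the two plane equations with x = -6 gives (-6, 1, -5).
Taking (-6, 1, -5) on L_1 with direction v = (1, -6, 6): w = P − (-6, 1, -5) = (0, -1, 5), and w × v = (24, 5, 1).
Distance = |w × v| / |v| = √602 / √73 ≈ 2.87.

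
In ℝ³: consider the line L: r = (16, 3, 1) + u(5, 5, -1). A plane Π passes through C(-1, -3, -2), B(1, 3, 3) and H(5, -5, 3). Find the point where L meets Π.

(6, -7, 3)

CB = (2, 6, 5), CH = (6, -2, 5); a normal to Π is CB × CH = (40, 20, -40).
Using C: Π has equation 40x + 20y - 40z = -20.
Substitute r = (16, 3, 1) + t(5, 5, -1) into the plane: 660 + 340t = -20, so t = -2.
Intersection: (16, 3, 1) + (-2)·(5, 5, -1) = (6, -7, 3).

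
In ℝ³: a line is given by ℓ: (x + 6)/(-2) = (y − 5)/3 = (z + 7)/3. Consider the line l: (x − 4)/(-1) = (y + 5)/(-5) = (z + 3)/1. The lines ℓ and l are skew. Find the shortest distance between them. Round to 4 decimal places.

ℓ has direction (-2, 3, 3) through (-6, 5, -7).
l has direction (-1, -5, 1) through (4, -5, -3).
Common perpendicular direction n = (-2, 3, 3) × (-1, -5, 1) = (18, -1, 13).
With w = (4, -5, -3) − (-6, 5, -7) = (10, -10, 4), w · n = 242.
Distance = |w · n| / |n| = |242| / √494 ≈ 10.8881.

10.8881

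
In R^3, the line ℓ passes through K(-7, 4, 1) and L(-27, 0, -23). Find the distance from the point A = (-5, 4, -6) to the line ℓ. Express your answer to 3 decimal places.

6.040

A direction vector for ℓ is L − K = (-20, -4, -24).
Taking (-7, 4, 1) on ℓ with direction v = (-20, -4, -24): w = A − (-7, 4, 1) = (2, 0, -7), and w × v = (-28, 188, -8).
Distance = |w × v| / |v| = √36192 / √992 ≈ 6.040.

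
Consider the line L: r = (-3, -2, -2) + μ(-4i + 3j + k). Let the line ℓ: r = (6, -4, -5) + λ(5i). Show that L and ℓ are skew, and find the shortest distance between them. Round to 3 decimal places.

2.214

Common perpendicular direction n = (-4, 3, 1) × (5, 0, 0) = (0, 5, -15).
With w = (6, -4, -5) − (-3, -2, -2) = (9, -2, -3), w · n = 35.
Since n ≠ 0 the lines are not parallel, and w · n = 35 ≠ 0 so they do not intersect; hence they are skew.
Distance = |w · n| / |n| = |35| / √250 ≈ 2.214.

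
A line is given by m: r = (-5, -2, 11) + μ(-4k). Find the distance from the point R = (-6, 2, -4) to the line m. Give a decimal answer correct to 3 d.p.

4.123

Taking (-5, -2, 11) on m with direction v = (0, 0, -4): w = R − (-5, -2, 11) = (-1, 4, -15), and w × v = (-16, -4, 0).
Distance = |w × v| / |v| = √272 / √16 ≈ 4.123.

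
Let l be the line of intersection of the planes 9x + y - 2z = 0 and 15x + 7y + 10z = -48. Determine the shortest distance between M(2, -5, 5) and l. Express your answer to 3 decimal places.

Direction of l: (9, 1, -2) × (15, 7, 10) = (24, -120, 48).
A point on l: solving the two plane equations with x = -1 gives (-1, 1, -4).
Taking (-1, 1, -4) on l with direction v = (24, -120, 48): w = M − (-1, 1, -4) = (3, -6, 9), and w × v = (792, 72, -216).
Distance = |w × v| / |v| = √679104 / √17280 ≈ 6.269.

6.269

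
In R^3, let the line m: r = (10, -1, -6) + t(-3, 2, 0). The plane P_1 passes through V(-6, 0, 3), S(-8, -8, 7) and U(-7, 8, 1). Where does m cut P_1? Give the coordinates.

VS = (-2, -8, 4), VU = (-1, 8, -2); a normal to P_1 is VS × VU = (-16, -8, -24).
Using V: P_1 has equation -16x - 8y - 24z = 24.
Substitute r = (10, -1, -6) + t(-3, 2, 0) into the plane: -8 + 32t = 24, so t = 1.
Intersection: (10, -1, -6) + 1·(-3, 2, 0) = (7, 1, -6).

(7, 1, -6)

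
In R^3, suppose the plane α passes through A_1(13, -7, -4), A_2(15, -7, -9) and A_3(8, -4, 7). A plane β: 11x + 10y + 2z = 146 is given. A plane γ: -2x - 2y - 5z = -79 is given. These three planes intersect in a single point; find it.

(4, 8, 11)

A_1A_2 = (2, 0, -5), A_1A_3 = (-5, 3, 11); a normal to α is A_1A_2 × A_1A_3 = (15, 3, 6).
Using A_1: α has equation 15x + 3y + 6z = 150.
Solving the 3×3 linear system 15x + 3y + 6z = 150, 11x + 10y + 2z = 146, -2x - 2y - 5z = -79 (e.g. by elimination or Cramer's rule, determinant = -549) gives (4, 8, 11).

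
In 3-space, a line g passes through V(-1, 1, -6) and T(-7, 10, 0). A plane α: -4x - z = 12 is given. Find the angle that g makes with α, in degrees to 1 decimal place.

A direction vector for g is T − V = (-6, 9, 6).
sin θ = |n·v| / (|n||v|) = |18| / (√17 · √153) = 0.35294.
θ ≈ 20.7°.

20.7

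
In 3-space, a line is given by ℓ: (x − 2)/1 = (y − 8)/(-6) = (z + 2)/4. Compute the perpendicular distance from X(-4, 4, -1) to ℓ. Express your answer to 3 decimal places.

ℓ has direction (1, -6, 4) through (2, 8, -2).
Taking (2, 8, -2) on ℓ with direction v = (1, -6, 4): w = X − (2, 8, -2) = (-6, -4, 1), and w × v = (-10, 25, 40).
Distance = |w × v| / |v| = √2325 / √53 ≈ 6.623.

6.623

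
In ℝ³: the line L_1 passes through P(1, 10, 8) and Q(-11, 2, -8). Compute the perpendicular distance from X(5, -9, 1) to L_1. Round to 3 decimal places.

A direction vector for L_1 is Q − P = (-12, -8, -16).
Taking (1, 10, 8) on L_1 with direction v = (-12, -8, -16): w = X − (1, 10, 8) = (4, -19, -7), and w × v = (248, 148, -260).
Distance = |w × v| / |v| = √151008 / √464 ≈ 18.040.

18.040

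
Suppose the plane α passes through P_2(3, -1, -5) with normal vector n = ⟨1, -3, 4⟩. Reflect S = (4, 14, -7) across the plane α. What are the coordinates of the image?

(8, 2, 9)

α: n·r = n·P_2 gives x - 3y + 4z = -14.
λ = (n·S − d)/|n|² = (-66 − (-14))/26 = -2.
Reflection = S − 2λn = (4, 14, -7) − (-4)·(1, -3, 4) = (8, 2, 9).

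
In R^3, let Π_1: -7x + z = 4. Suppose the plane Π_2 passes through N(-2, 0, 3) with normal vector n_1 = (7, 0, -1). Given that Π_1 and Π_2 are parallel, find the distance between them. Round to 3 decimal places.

1.838

Π_2: n_1·r = n_1·N gives 7x - z = -17.
Rescale Π_2 by 1/(-1): -7x + z = 17. Then distance = |4 − 17| / √50 ≈ 1.838.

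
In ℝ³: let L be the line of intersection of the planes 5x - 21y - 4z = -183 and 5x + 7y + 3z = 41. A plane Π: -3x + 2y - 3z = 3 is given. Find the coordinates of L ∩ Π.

(-5, 6, 8)

Direction of L: (5, -21, -4) × (5, 7, 3) = (-35, -35, 140).
A point on L: solving the two plane equations with x = -4 gives (-4, 7, 4).
Substitute r = (-4, 7, 4) + t(-35, -35, 140) into the plane: 14 + (-385)t = 3, so t = 1/35.
Intersection: (-4, 7, 4) + (1/35)·(-35, -35, 140) = (-5, 6, 8).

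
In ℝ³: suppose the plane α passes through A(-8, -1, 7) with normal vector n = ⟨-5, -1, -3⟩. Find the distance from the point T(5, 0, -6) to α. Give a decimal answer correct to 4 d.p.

4.5638

α: n·r = n·A gives -5x - y - 3z = 20.
n·T − d = (-5)·(5) + (-1)·(0) + (-3)·(-6) − 20 = -27; |n| = √35.
Distance = |-27| / √35 = 27/√35 ≈ 4.5638.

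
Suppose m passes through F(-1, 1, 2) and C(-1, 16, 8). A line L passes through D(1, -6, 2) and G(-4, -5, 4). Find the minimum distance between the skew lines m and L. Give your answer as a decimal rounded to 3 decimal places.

3.062

A direction vector for m is C − F = (0, 15, 6).
A direction vector for L is G − D = (-5, 1, 2).
Common perpendicular direction n = (0, 15, 6) × (-5, 1, 2) = (24, -30, 75).
With w = (1, -6, 2) − (-1, 1, 2) = (2, -7, 0), w · n = 258.
Distance = |w · n| / |n| = |258| / √7101 ≈ 3.062.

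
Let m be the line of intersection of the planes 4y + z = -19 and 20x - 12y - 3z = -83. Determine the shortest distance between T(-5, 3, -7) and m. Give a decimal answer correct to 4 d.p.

Direction of m: (0, 4, 1) × (20, -12, -3) = (0, 20, -80).
A point on m: solving the two plane equations with y = -3 gives (-7, -3, -7).
Taking (-7, -3, -7) on m with direction v = (0, 20, -80): w = T − (-7, -3, -7) = (2, 6, 0), and w × v = (-480, 160, 40).
Distance = |w × v| / |v| = √257600 / √6800 ≈ 6.1549.

6.1549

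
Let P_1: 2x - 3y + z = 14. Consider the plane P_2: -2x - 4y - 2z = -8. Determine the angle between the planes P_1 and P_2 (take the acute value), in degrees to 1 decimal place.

70.9

cos θ = |n₁·n₂| / (|n₁||n₂|) = |6| / (√14 · √24).
θ = arccos(0.32733) ≈ 70.9°.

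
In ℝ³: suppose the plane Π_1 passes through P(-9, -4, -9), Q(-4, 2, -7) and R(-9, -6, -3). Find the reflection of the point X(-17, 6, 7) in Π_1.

(7, -12, 1)

PQ = (5, 6, 2), PR = (0, -2, 6); a normal to Π_1 is PQ × PR = (40, -30, -10).
Using P: Π_1 has equation 40x - 30y - 10z = -150.
λ = (n·X − d)/|n|² = (-930 − (-150))/2600 = -3/10.
Reflection = X − 2λn = (-17, 6, 7) − (-3/5)·(40, -30, -10) = (7, -12, 1).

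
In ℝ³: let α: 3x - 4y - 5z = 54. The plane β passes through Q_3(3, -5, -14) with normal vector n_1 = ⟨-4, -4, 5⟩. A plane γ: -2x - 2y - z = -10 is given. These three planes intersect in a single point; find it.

(8, 0, -6)

β: n_1·r = n_1·Q_3 gives -4x - 4y + 5z = -62.
Solving the 3×3 linear system 3x - 4y - 5z = 54, -4x - 4y + 5z = -62, -2x - 2y - z = -10 (e.g. by elimination or Cramer's rule, determinant = 98) gives (8, 0, -6).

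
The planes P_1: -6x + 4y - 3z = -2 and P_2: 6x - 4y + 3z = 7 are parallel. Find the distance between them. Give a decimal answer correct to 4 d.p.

Rescale P_2 by 1/(-1): -6x + 4y - 3z = -7. Then distance = |-2 − (-7)| / √61 ≈ 0.6402.

0.6402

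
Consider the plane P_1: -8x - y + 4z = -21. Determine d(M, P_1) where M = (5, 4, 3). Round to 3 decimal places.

n·M − d = (-8)·(5) + (-1)·(4) + (4)·(3) − (-21) = -11; |n| = √81.
Distance = |-11| / √81 = 11/√81 ≈ 1.222.

1.222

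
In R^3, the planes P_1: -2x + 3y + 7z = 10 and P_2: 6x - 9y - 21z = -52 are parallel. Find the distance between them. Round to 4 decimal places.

0.9313

Rescale P_2 by 1/(-3): -2x + 3y + 7z = 52/3. Then distance = |10 − (52/3)| / √62 ≈ 0.9313.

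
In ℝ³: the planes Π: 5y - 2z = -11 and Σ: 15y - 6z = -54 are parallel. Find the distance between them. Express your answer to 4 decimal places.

1.2999

Rescale Σ by 1/3: 5y - 2z = -18. Then distance = |-11 − (-18)| / √29 ≈ 1.2999.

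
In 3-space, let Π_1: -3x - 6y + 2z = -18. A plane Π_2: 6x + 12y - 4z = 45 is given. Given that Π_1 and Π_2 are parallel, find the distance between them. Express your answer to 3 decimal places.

0.643

Rescale Π_2 by 1/(-2): -3x - 6y + 2z = -45/2. Then distance = |-18 − (-45/2)| / √49 ≈ 0.643.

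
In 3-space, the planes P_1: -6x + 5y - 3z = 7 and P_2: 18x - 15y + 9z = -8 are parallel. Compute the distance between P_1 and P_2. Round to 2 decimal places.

Rescale P_2 by 1/(-3): -6x + 5y - 3z = 8/3. Then distance = |7 − (8/3)| / √70 ≈ 0.52.

0.52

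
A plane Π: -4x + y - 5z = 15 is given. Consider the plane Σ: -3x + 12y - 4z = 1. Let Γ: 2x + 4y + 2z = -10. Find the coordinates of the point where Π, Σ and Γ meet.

(1, -1, -4)

Solving the 3×3 linear system -4x + y - 5z = 15, -3x + 12y - 4z = 1, 2x + 4y + 2z = -10 (e.g. by elimination or Cramer's rule, determinant = 18) gives (1, -1, -4).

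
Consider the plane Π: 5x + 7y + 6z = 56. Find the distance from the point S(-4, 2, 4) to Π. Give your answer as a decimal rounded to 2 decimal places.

3.62

n·S − d = (5)·(-4) + (7)·(2) + (6)·(4) − 56 = -38; |n| = √110.
Distance = |-38| / √110 = 38/√110 ≈ 3.62.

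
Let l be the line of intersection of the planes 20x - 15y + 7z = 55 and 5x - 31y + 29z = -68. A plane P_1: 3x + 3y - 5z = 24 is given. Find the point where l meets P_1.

(5, 3, 0)

Direction of l: (20, -15, 7) × (5, -31, 29) = (-218, -545, -545).
A point on l: solving the two plane equations with x = 11 gives (11, 18, 15).
Substitute r = (11, 18, 15) + t(-218, -545, -545) into the plane: 12 + 436t = 24, so t = 3/109.
Intersection: (11, 18, 15) + (3/109)·(-218, -545, -545) = (5, 3, 0).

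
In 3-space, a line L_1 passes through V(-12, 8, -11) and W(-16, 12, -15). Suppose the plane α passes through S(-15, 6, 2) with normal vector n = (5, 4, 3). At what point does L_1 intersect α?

(-8, 4, -7)

A direction vector for L_1 is W − V = (-4, 4, -4).
α: n·r = n·S gives 5x + 4y + 3z = -45.
Substitute r = (-12, 8, -11) + t(-4, 4, -4) into the plane: -61 + (-16)t = -45, so t = -1.
Intersection: (-12, 8, -11) + (-1)·(-4, 4, -4) = (-8, 4, -7).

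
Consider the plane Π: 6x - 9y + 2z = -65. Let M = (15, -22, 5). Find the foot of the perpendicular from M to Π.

(-3, 5, -1)

Foot = M − λn with λ = (n·M − d)/|n|² = (298 − (-65))/121 = 3.
Foot = (15, -22, 5) − 3·(6, -9, 2) = (-3, 5, -1).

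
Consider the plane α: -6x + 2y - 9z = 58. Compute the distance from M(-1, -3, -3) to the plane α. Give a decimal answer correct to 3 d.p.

2.818

n·M − d = (-6)·(-1) + (2)·(-3) + (-9)·(-3) − 58 = -31; |n| = √121.
Distance = |-31| / √121 = 31/√121 ≈ 2.818.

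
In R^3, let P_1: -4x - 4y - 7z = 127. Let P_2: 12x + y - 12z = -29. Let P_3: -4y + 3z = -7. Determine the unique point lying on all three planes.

(-11, -5, -9)

Solving the 3×3 linear system -4x - 4y - 7z = 127, 12x + y - 12z = -29, -4y + 3z = -7 (e.g. by elimination or Cramer's rule, determinant = 660) gives (-11, -5, -9).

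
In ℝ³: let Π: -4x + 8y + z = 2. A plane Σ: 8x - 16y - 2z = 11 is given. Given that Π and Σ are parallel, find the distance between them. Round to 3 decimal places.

Rescale Σ by 1/(-2): -4x + 8y + z = -11/2. Then distance = |2 − (-11/2)| / √81 ≈ 0.833.

0.833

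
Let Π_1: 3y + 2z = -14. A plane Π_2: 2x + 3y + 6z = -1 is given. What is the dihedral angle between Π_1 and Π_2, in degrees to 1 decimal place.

cos θ = |n₁·n₂| / (|n₁||n₂|) = |21| / (√13 · √49).
θ = arccos(0.83205) ≈ 33.7°.

33.7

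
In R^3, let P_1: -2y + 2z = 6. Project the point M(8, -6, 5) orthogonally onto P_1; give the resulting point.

Foot = M − λn with λ = (n·M − d)/|n|² = (22 − 6)/8 = 2.
Foot = (8, -6, 5) − 2·(0, -2, 2) = (8, -2, 1).

(8, -2, 1)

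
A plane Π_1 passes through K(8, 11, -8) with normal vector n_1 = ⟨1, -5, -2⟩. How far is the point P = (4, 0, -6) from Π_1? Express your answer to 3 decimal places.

8.581

Π_1: n_1·r = n_1·K gives x - 5y - 2z = -31.
n·P − d = (1)·(4) + (-5)·(0) + (-2)·(-6) − (-31) = 47; |n| = √30.
Distance = |47| / √30 = 47/√30 ≈ 8.581.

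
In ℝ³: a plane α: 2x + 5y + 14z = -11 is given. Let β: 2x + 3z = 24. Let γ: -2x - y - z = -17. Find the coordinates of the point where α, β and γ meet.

(12, -7, 0)

Solving the 3×3 linear system 2x + 5y + 14z = -11, 2x + 3z = 24, -2x - y - z = -17 (e.g. by elimination or Cramer's rule, determinant = -42) gives (12, -7, 0).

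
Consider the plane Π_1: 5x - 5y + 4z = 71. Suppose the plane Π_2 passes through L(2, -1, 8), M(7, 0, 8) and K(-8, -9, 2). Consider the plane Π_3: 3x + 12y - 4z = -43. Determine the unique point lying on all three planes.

LM = (5, 1, 0), LK = (-10, -8, -6); a normal to Π_2 is LM × LK = (-6, 30, -30).
Using L: Π_2 has equation -6x + 30y - 30z = -282.
Solving the 3×3 linear system 5x - 5y + 4z = 71, -6x + 30y - 30z = -282, 3x + 12y - 4z = -43 (e.g. by elimination or Cramer's rule, determinant = 1122) gives (7, -4, 4).

(7, -4, 4)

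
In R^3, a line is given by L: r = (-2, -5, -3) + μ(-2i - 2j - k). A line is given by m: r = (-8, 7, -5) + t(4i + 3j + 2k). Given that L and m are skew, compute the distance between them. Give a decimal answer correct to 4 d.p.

Common perpendicular direction n = (-2, -2, -1) × (4, 3, 2) = (-1, 0, 2).
With w = (-8, 7, -5) − (-2, -5, -3) = (-6, 12, -2), w · n = 2.
Distance = |w · n| / |n| = |2| / √5 ≈ 0.8944.

0.8944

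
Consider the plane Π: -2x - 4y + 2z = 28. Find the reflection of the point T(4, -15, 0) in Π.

λ = (n·T − d)/|n|² = (52 − 28)/24 = 1.
Reflection = T − 2λn = (4, -15, 0) − 2·(-2, -4, 2) = (8, -7, -4).

(8, -7, -4)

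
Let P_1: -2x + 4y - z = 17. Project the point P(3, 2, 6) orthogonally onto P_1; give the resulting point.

Foot = P − λn with λ = (n·P − d)/|n|² = (-4 − 17)/21 = -1.
Foot = (3, 2, 6) − (-1)·(-2, 4, -1) = (1, 6, 5).

(1, 6, 5)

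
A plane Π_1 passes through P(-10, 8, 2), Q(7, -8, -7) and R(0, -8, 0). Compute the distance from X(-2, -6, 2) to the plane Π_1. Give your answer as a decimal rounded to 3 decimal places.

PQ = (17, -16, -9), PR = (10, -16, -2); a normal to Π_1 is PQ × PR = (-112, -56, -112).
Using P: Π_1 has equation -112x - 56y - 112z = 448.
n·X − d = (-112)·(-2) + (-56)·(-6) + (-112)·(2) − 448 = -112; |n| = √28224.
Distance = |-112| / √28224 = 112/√28224 ≈ 0.667.

0.667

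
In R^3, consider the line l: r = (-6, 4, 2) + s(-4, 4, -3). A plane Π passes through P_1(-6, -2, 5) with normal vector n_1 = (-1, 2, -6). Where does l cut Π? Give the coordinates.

Π: n_1·r = n_1·P_1 gives -x + 2y - 6z = -28.
Substitute r = (-6, 4, 2) + t(-4, 4, -3) into the plane: 2 + 30t = -28, so t = -1.
Intersection: (-6, 4, 2) + (-1)·(-4, 4, -3) = (-2, 0, 5).

(-2, 0, 5)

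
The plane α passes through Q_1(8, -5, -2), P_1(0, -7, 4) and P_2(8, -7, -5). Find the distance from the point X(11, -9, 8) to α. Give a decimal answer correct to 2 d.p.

9.12

Q_1P_1 = (-8, -2, 6), Q_1P_2 = (0, -2, -3); a normal to α is Q_1P_1 × Q_1P_2 = (18, -24, 16).
Using Q_1: α has equation 18x - 24y + 16z = 232.
n·X − d = (18)·(11) + (-24)·(-9) + (16)·(8) − 232 = 310; |n| = √1156.
Distance = |310| / √1156 = 310/√1156 ≈ 9.12.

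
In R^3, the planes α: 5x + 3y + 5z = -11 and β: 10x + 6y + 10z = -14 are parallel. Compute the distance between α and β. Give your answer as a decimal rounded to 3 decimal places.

0.521

Rescale β by 1/2: 5x + 3y + 5z = -7. Then distance = |-11 − (-7)| / √59 ≈ 0.521.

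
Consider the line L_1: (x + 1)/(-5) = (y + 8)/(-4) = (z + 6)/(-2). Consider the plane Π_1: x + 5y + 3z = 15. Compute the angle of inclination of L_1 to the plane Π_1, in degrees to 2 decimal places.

51.36

L_1 has direction (-5, -4, -2) through (-1, -8, -6).
sin θ = |n·v| / (|n||v|) = |-31| / (√35 · √45) = 0.78113.
θ ≈ 51.36°.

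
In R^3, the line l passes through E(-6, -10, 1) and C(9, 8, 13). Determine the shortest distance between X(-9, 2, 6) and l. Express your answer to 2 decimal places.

10.05

A direction vector for l is C − E = (15, 18, 12).
Taking (-6, -10, 1) on l with direction v = (15, 18, 12): w = X − (-6, -10, 1) = (-3, 12, 5), and w × v = (54, 111, -234).
Distance = |w × v| / |v| = √69993 / √693 ≈ 10.05.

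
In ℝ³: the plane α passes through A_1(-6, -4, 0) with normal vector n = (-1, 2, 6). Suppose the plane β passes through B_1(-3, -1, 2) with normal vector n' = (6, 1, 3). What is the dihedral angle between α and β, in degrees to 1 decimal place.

71.2

α: n·r = n·A_1 gives -x + 2y + 6z = -2.
β: n'·r = n'·B_1 gives 6x + y + 3z = -13.
cos θ = |n₁·n₂| / (|n₁||n₂|) = |14| / (√41 · √46).
θ = arccos(0.32237) ≈ 71.2°.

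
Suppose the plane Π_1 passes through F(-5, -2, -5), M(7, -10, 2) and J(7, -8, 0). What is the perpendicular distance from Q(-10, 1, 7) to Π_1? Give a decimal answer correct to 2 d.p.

FM = (12, -8, 7), FJ = (12, -6, 5); a normal to Π_1 is FM × FJ = (2, 24, 24).
Using F: Π_1 has equation 2x + 24y + 24z = -178.
n·Q − d = (2)·(-10) + (24)·(1) + (24)·(7) − (-178) = 350; |n| = √1156.
Distance = |350| / √1156 = 350/√1156 ≈ 10.29.

10.29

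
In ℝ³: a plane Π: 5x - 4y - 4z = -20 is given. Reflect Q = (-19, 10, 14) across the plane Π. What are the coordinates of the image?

(11, -14, -10)

λ = (n·Q − d)/|n|² = (-191 − (-20))/57 = -3.
Reflection = Q − 2λn = (-19, 10, 14) − (-6)·(5, -4, -4) = (11, -14, -10).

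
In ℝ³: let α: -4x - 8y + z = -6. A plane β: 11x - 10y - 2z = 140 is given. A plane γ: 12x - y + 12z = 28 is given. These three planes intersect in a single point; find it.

(8, -4, -6)

Solving the 3×3 linear system -4x - 8y + z = -6, 11x - 10y - 2z = 140, 12x - y + 12z = 28 (e.g. by elimination or Cramer's rule, determinant = 1845) gives (8, -4, -6).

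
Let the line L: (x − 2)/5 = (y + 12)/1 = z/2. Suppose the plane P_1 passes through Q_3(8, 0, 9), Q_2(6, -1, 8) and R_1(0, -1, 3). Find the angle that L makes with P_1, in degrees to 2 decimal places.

L has direction (5, 1, 2) through (2, -12, 0).
Q_3Q_2 = (-2, -1, -1), Q_3R_1 = (-8, -1, -6); a normal to P_1 is Q_3Q_2 × Q_3R_1 = (5, -4, -6).
Using Q_3: P_1 has equation 5x - 4y - 6z = -14.
sin θ = |n·v| / (|n||v|) = |9| / (√77 · √30) = 0.18726.
θ ≈ 10.79°.

10.79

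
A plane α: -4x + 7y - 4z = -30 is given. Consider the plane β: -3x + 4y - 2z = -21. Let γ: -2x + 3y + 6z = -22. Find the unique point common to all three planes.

Solving the 3×3 linear system -4x + 7y - 4z = -30, -3x + 4y - 2z = -21, -2x + 3y + 6z = -22 (e.g. by elimination or Cramer's rule, determinant = 38) gives (5, -2, -1).

(5, -2, -1)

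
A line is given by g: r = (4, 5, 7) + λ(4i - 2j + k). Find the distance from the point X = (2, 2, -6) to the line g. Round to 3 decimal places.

Taking (4, 5, 7) on g with direction v = (4, -2, 1): w = X − (4, 5, 7) = (-2, -3, -13), and w × v = (-29, -50, 16).
Distance = |w × v| / |v| = √3597 / √21 ≈ 13.088.

13.088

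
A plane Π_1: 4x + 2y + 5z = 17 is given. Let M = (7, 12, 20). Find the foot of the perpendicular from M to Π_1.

Foot = M − λn with λ = (n·M − d)/|n|² = (152 − 17)/45 = 3.
Foot = (7, 12, 20) − 3·(4, 2, 5) = (-5, 6, 5).

(-5, 6, 5)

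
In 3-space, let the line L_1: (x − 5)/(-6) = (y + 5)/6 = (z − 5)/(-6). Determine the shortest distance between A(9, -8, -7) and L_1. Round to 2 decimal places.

12.68

L_1 has direction (-6, 6, -6) through (5, -5, 5).
Taking (5, -5, 5) on L_1 with direction v = (-6, 6, -6): w = A − (5, -5, 5) = (4, -3, -12), and w × v = (90, 96, 6).
Distance = |w × v| / |v| = √17352 / √108 ≈ 12.68.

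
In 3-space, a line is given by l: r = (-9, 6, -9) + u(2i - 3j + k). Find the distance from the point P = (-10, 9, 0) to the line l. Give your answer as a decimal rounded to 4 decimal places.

9.5244

Taking (-9, 6, -9) on l with direction v = (2, -3, 1): w = P − (-9, 6, -9) = (-1, 3, 9), and w × v = (30, 19, -3).
Distance = |w × v| / |v| = √1270 / √14 ≈ 9.5244.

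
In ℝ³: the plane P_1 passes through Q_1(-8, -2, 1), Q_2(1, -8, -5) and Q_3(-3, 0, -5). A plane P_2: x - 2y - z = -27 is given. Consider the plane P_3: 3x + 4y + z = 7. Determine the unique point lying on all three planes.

Q_1Q_2 = (9, -6, -6), Q_1Q_3 = (5, 2, -6); a normal to P_1 is Q_1Q_2 × Q_1Q_3 = (48, 24, 48).
Using Q_1: P_1 has equation 48x + 24y + 48z = -384.
Solving the 3×3 linear system 48x + 24y + 48z = -384, x - 2y - z = -27, 3x + 4y + z = 7 (e.g. by elimination or Cramer's rule, determinant = 480) gives (-10, 10, -3).

(-10, 10, -3)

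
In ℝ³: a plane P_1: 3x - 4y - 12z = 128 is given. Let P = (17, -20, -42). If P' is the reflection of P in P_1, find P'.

(-1, 4, 30)

λ = (n·P − d)/|n|² = (635 − 128)/169 = 3.
Reflection = P − 2λn = (17, -20, -42) − 6·(3, -4, -12) = (-1, 4, 30).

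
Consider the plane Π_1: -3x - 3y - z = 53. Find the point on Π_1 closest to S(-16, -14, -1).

Foot = S − λn with λ = (n·S − d)/|n|² = (91 − 53)/19 = 2.
Foot = (-16, -14, -1) − 2·(-3, -3, -1) = (-10, -8, 1).

(-10, -8, 1)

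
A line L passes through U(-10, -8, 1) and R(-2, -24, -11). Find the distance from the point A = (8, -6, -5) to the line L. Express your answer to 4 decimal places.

17.0597

A direction vector for L is R − U = (8, -16, -12).
Taking (-10, -8, 1) on L with direction v = (8, -16, -12): w = A − (-10, -8, 1) = (18, 2, -6), and w × v = (-120, 168, -304).
Distance = |w × v| / |v| = √135040 / √464 ≈ 17.0597.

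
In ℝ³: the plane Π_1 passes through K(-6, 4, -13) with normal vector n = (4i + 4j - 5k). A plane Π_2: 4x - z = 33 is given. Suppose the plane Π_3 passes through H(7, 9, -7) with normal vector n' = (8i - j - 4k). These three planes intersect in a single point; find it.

Π_1: n·r = n·K gives 4x + 4y - 5z = 57.
Π_3: n'·r = n'·H gives 8x - y - 4z = 75.
Solving the 3×3 linear system 4x + 4y - 5z = 57, 4x - z = 33, 8x - y - 4z = 75 (e.g. by elimination or Cramer's rule, determinant = 48) gives (7, 1, -5).

(7, 1, -5)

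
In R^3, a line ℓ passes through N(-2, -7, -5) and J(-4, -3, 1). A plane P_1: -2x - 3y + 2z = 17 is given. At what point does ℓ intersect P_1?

A direction vector for ℓ is J − N = (-2, 4, 6).
Substitute r = (-2, -7, -5) + t(-2, 4, 6) into the plane: 15 + 4t = 17, so t = 1/2.
Intersection: (-2, -7, -5) + (1/2)·(-2, 4, 6) = (-3, -5, -2).

(-3, -5, -2)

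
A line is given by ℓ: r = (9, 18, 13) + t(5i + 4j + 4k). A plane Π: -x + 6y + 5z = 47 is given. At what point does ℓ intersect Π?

(-6, 6, 1)

Substitute r = (9, 18, 13) + t(5, 4, 4) into the plane: 164 + 39t = 47, so t = -3.
Intersection: (9, 18, 13) + (-3)·(5, 4, 4) = (-6, 6, 1).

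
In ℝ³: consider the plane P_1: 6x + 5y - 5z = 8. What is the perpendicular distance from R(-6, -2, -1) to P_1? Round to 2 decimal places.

5.28

n·R − d = (6)·(-6) + (5)·(-2) + (-5)·(-1) − 8 = -49; |n| = √86.
Distance = |-49| / √86 = 49/√86 ≈ 5.28.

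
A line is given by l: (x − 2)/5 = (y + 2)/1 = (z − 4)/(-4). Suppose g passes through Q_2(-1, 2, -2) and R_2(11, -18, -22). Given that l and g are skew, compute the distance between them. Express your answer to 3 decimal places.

7.426

l has direction (5, 1, -4) through (2, -2, 4).
A direction vector for g is R_2 − Q_2 = (12, -20, -20).
Common perpendicular direction n = (5, 1, -4) × (12, -20, -20) = (-100, 52, -112).
With w = (-1, 2, -2) − (2, -2, 4) = (-3, 4, -6), w · n = 1180.
Distance = |w · n| / |n| = |1180| / √25248 ≈ 7.426.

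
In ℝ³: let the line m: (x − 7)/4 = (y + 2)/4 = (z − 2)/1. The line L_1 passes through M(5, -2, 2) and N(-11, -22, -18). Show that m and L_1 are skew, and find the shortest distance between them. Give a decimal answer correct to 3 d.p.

m has direction (4, 4, 1) through (7, -2, 2).
A direction vector for L_1 is N − M = (-16, -20, -20).
Common perpendicular direction n = (4, 4, 1) × (-16, -20, -20) = (-60, 64, -16).
With w = (5, -2, 2) − (7, -2, 2) = (-2, 0, 0), w · n = 120.
Since n ≠ 0 the lines are not parallel, and w · n = 120 ≠ 0 so they do not intersect; hence they are skew.
Distance = |w · n| / |n| = |120| / √7952 ≈ 1.346.

1.346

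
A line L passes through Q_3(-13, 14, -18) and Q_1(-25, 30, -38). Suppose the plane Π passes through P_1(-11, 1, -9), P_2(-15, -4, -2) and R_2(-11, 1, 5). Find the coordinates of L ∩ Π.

A direction vector for L is Q_1 − Q_3 = (-12, 16, -20).
P_1P_2 = (-4, -5, 7), P_1R_2 = (0, 0, 14); a normal to Π is P_1P_2 × P_1R_2 = (-70, 56, 0).
Using P_1: Π has equation -70x + 56y = 826.
Substitute r = (-13, 14, -18) + t(-12, 16, -20) into the plane: 1694 + 1736t = 826, so t = -1/2.
Intersection: (-13, 14, -18) + (-1/2)·(-12, 16, -20) = (-7, 6, -8).

(-7, 6, -8)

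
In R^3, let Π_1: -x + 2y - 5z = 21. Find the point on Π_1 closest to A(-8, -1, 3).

(-9, 1, -2)

Foot = A − λn with λ = (n·A − d)/|n|² = (-9 − 21)/30 = -1.
Foot = (-8, -1, 3) − (-1)·(-1, 2, -5) = (-9, 1, -2).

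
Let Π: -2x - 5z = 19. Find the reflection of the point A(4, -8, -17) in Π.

λ = (n·A − d)/|n|² = (77 − 19)/29 = 2.
Reflection = A − 2λn = (4, -8, -17) − 4·(-2, 0, -5) = (12, -8, 3).

(12, -8, 3)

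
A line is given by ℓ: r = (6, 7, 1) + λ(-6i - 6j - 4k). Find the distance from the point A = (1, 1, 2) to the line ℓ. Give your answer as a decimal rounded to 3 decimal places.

Taking (6, 7, 1) on ℓ with direction v = (-6, -6, -4): w = A − (6, 7, 1) = (-5, -6, 1), and w × v = (30, -26, -6).
Distance = |w × v| / |v| = √1612 / √88 ≈ 4.280.

4.280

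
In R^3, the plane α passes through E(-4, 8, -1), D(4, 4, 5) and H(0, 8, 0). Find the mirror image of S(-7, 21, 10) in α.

(-1, -3, -14)

ED = (8, -4, 6), EH = (4, 0, 1); a normal to α is ED × EH = (-4, 16, 16).
Using E: α has equation -4x + 16y + 16z = 128.
λ = (n·S − d)/|n|² = (524 − 128)/528 = 3/4.
Reflection = S − 2λn = (-7, 21, 10) − (3/2)·(-4, 16, 16) = (-1, -3, -14).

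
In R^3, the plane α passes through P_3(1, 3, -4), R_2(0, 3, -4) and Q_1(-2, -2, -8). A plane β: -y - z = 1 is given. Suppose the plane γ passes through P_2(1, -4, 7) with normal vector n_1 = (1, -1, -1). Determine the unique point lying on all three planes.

(-3, 3, -4)

P_3R_2 = (-1, 0, 0), P_3Q_1 = (-3, -5, -4); a normal to α is P_3R_2 × P_3Q_1 = (0, -4, 5).
Using P_3: α has equation -4y + 5z = -32.
γ: n_1·r = n_1·P_2 gives x - y - z = -2.
Solving the 3×3 linear system -4y + 5z = -32, -y - z = 1, x - y - z = -2 (e.g. by elimination or Cramer's rule, determinant = 9) gives (-3, 3, -4).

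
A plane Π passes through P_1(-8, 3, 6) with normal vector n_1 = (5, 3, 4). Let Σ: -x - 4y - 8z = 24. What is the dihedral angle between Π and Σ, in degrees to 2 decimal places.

39.65

Π: n_1·r = n_1·P_1 gives 5x + 3y + 4z = -7.
cos θ = |n₁·n₂| / (|n₁||n₂|) = |-49| / (√50 · √81).
θ = arccos(0.76996) ≈ 39.65°.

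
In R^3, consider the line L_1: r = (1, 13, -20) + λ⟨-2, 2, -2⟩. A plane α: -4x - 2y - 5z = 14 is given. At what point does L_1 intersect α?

Substitute r = (1, 13, -20) + t(-2, 2, -2) into the plane: 70 + 14t = 14, so t = -4.
Intersection: (1, 13, -20) + (-4)·(-2, 2, -2) = (9, 5, -12).

(9, 5, -12)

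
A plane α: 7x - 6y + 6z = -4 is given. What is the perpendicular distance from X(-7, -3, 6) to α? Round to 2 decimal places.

0.82

n·X − d = (7)·(-7) + (-6)·(-3) + (6)·(6) − (-4) = 9; |n| = √121.
Distance = |9| / √121 = 9/√121 ≈ 0.82.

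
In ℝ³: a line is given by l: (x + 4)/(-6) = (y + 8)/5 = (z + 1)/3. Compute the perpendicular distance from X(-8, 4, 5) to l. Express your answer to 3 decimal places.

l has direction (-6, 5, 3) through (-4, -8, -1).
Taking (-4, -8, -1) on l with direction v = (-6, 5, 3): w = X − (-4, -8, -1) = (-4, 12, 6), and w × v = (6, -24, 52).
Distance = |w × v| / |v| = √3316 / √70 ≈ 6.883.

6.883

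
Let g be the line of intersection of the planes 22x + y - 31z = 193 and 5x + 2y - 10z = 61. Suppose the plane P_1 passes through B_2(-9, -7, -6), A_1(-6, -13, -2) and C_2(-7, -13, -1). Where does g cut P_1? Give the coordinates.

(-5, -7, -10)

Direction of g: (22, 1, -31) × (5, 2, -10) = (52, 65, 39).
A point on g: solving the two plane equations with x = -21 gives (-21, -27, -22).
B_2A_1 = (3, -6, 4), B_2C_2 = (2, -6, 5); a normal to P_1 is B_2A_1 × B_2C_2 = (-6, -7, -6).
Using B_2: P_1 has equation -6x - 7y - 6z = 139.
Substitute r = (-21, -27, -22) + t(52, 65, 39) into the plane: 447 + (-1001)t = 139, so t = 4/13.
Intersection: (-21, -27, -22) + (4/13)·(52, 65, 39) = (-5, -7, -10).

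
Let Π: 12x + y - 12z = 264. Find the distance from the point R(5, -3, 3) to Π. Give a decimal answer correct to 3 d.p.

n·R − d = (12)·(5) + (1)·(-3) + (-12)·(3) − 264 = -243; |n| = √289.
Distance = |-243| / √289 = 243/√289 ≈ 14.294.

14.294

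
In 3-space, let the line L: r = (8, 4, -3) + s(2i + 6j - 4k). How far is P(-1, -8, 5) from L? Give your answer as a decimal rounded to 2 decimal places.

Taking (8, 4, -3) on L with direction v = (2, 6, -4): w = P − (8, 4, -3) = (-9, -12, 8), and w × v = (0, -20, -30).
Distance = |w × v| / |v| = √1300 / √56 ≈ 4.82.

4.82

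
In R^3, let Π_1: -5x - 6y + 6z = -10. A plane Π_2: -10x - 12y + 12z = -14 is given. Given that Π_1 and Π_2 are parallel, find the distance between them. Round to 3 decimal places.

Rescale Π_2 by 1/2: -5x - 6y + 6z = -7. Then distance = |-10 − (-7)| / √97 ≈ 0.305.

0.305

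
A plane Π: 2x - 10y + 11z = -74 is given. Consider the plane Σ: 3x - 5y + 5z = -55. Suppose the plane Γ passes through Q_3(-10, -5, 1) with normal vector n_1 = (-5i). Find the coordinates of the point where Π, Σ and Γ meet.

(-10, 1, -4)

Γ: n_1·r = n_1·Q_3 gives -5x = 50.
Solving the 3×3 linear system 2x - 10y + 11z = -74, 3x - 5y + 5z = -55, -5x = 50 (e.g. by elimination or Cramer's rule, determinant = -25) gives (-10, 1, -4).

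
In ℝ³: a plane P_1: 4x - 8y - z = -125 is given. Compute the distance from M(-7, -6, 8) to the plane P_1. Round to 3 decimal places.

n·M − d = (4)·(-7) + (-8)·(-6) + (-1)·(8) − (-125) = 137; |n| = √81.
Distance = |137| / √81 = 137/√81 ≈ 15.222.

15.222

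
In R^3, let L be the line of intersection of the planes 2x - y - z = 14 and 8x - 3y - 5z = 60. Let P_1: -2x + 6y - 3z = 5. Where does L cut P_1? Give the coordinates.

(8, 3, -1)

Direction of L: (2, -1, -1) × (8, -3, -5) = (2, 2, 2).
A point on L: solving the two plane equations with x = 16 gives (16, 11, 7).
Substitute r = (16, 11, 7) + t(2, 2, 2) into the plane: 13 + 2t = 5, so t = -4.
Intersection: (16, 11, 7) + (-4)·(2, 2, 2) = (8, 3, -1).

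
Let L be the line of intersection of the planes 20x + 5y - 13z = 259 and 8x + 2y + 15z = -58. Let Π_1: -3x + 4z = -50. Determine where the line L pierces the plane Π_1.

Direction of L: (20, 5, -13) × (8, 2, 15) = (101, -404, 0).
A point on L: solving the two plane equations with x = 8 gives (8, -1, -8).
Substitute r = (8, -1, -8) + t(101, -404, 0) into the plane: -56 + (-303)t = -50, so t = -2/101.
Intersection: (8, -1, -8) + (-2/101)·(101, -404, 0) = (6, 7, -8).

(6, 7, -8)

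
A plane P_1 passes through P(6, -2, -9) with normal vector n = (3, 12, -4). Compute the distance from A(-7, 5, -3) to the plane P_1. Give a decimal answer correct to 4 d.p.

P_1: n·r = n·P gives 3x + 12y - 4z = 30.
n·A − d = (3)·(-7) + (12)·(5) + (-4)·(-3) − 30 = 21; |n| = √169.
Distance = |21| / √169 = 21/√169 ≈ 1.6154.

1.6154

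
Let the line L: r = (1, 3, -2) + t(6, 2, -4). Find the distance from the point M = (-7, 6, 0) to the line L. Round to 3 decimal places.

5.688

Taking (1, 3, -2) on L with direction v = (6, 2, -4): w = M − (1, 3, -2) = (-8, 3, 2), and w × v = (-16, -20, -34).
Distance = |w × v| / |v| = √1812 / √56 ≈ 5.688.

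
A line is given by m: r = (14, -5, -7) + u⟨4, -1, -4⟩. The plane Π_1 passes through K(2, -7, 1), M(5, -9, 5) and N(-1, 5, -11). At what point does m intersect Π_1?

(6, -3, 1)

KM = (3, -2, 4), KN = (-3, 12, -12); a normal to Π_1 is KM × KN = (-24, 24, 30).
Using K: Π_1 has equation -24x + 24y + 30z = -186.
Substitute r = (14, -5, -7) + t(4, -1, -4) into the plane: -666 + (-240)t = -186, so t = -2.
Intersection: (14, -5, -7) + (-2)·(4, -1, -4) = (6, -3, 1).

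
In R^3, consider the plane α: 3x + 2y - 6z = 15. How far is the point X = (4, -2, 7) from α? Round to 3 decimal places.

7.000

n·X − d = (3)·(4) + (2)·(-2) + (-6)·(7) − 15 = -49; |n| = √49.
Distance = |-49| / √49 = 49/√49 ≈ 7.000.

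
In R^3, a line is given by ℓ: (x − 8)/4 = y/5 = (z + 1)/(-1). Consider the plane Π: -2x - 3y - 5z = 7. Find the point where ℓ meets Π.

ℓ has direction (4, 5, -1) through (8, 0, -1).
Substitute r = (8, 0, -1) + t(4, 5, -1) into the plane: -11 + (-18)t = 7, so t = -1.
Intersection: (8, 0, -1) + (-1)·(4, 5, -1) = (4, -5, 0).

(4, -5, 0)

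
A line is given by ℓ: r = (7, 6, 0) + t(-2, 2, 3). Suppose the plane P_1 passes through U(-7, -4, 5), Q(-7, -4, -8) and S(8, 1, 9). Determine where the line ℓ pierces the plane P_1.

(11, 2, -6)

UQ = (0, 0, -13), US = (15, 5, 4); a normal to P_1 is UQ × US = (65, -195, 0).
Using U: P_1 has equation 65x - 195y = 325.
Substitute r = (7, 6, 0) + t(-2, 2, 3) into the plane: -715 + (-520)t = 325, so t = -2.
Intersection: (7, 6, 0) + (-2)·(-2, 2, 3) = (11, 2, -6).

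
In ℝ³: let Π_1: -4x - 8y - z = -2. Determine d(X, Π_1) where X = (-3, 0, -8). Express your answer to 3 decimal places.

n·X − d = (-4)·(-3) + (-8)·(0) + (-1)·(-8) − (-2) = 22; |n| = √81.
Distance = |22| / √81 = 22/√81 ≈ 2.444.

2.444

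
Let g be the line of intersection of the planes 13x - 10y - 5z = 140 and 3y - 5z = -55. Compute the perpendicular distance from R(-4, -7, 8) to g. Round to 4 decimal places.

9.5669

Direction of g: (13, -10, -5) × (0, 3, -5) = (65, 65, 39).
A point on g: solving the two plane equations with x = 10 gives (10, -5, 8).
Taking (10, -5, 8) on g with direction v = (65, 65, 39): w = R − (10, -5, 8) = (-14, -2, 0), and w × v = (-78, 546, -780).
Distance = |w × v| / |v| = √912600 / √9971 ≈ 9.5669.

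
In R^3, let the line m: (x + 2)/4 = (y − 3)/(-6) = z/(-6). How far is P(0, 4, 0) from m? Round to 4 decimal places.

2.2259

m has direction (4, -6, -6) through (-2, 3, 0).
Taking (-2, 3, 0) on m with direction v = (4, -6, -6): w = P − (-2, 3, 0) = (2, 1, 0), and w × v = (-6, 12, -16).
Distance = |w × v| / |v| = √436 / √88 ≈ 2.2259.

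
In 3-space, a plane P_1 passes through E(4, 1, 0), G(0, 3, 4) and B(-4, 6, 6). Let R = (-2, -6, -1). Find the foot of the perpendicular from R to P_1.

EG = (-4, 2, 4), EB = (-8, 5, 6); a normal to P_1 is EG × EB = (-8, -8, -4).
Using E: P_1 has equation -8x - 8y - 4z = -40.
Foot = R − λn with λ = (n·R − d)/|n|² = (68 − (-40))/144 = 3/4.
Foot = (-2, -6, -1) − (3/4)·(-8, -8, -4) = (4, 0, 2).

(4, 0, 2)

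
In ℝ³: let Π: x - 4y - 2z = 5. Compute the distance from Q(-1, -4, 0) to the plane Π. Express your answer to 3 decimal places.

2.182

n·Q − d = (1)·(-1) + (-4)·(-4) + (-2)·(0) − 5 = 10; |n| = √21.
Distance = |10| / √21 = 10/√21 ≈ 2.182.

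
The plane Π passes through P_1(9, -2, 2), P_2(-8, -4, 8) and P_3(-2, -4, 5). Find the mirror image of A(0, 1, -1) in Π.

(4, -9, 7)

P_1P_2 = (-17, -2, 6), P_1P_3 = (-11, -2, 3); a normal to Π is P_1P_2 × P_1P_3 = (6, -15, 12).
Using P_1: Π has equation 6x - 15y + 12z = 108.
λ = (n·A − d)/|n|² = (-27 − 108)/405 = -1/3.
Reflection = A − 2λn = (0, 1, -1) − (-2/3)·(6, -15, 12) = (4, -9, 7).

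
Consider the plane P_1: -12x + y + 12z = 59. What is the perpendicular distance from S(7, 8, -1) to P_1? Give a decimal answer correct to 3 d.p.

8.647

n·S − d = (-12)·(7) + (1)·(8) + (12)·(-1) − 59 = -147; |n| = √289.
Distance = |-147| / √289 = 147/√289 ≈ 8.647.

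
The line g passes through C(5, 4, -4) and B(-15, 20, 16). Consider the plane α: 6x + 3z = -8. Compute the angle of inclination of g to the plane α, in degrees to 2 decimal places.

15.98

A direction vector for g is B − C = (-20, 16, 20).
sin θ = |n·v| / (|n||v|) = |-60| / (√45 · √1056) = 0.27524.
θ ≈ 15.98°.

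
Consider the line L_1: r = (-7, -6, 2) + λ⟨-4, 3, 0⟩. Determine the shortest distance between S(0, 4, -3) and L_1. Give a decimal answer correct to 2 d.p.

Taking (-7, -6, 2) on L_1 with direction v = (-4, 3, 0): w = S − (-7, -6, 2) = (7, 10, -5), and w × v = (15, 20, 61).
Distance = |w × v| / |v| = √4346 / √25 ≈ 13.18.

13.18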